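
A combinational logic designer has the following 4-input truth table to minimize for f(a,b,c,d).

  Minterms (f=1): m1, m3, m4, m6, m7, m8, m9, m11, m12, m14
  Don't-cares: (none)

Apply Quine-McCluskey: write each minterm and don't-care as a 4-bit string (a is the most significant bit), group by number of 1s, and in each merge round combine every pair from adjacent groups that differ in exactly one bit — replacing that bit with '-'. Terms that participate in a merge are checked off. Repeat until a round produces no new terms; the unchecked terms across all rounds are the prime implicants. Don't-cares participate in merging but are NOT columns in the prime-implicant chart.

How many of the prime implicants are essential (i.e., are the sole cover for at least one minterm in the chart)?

2

[col 0] 0001*, 0011*, 0100*, 0110*, 0111*, 1000*, 1001*, 1011*, 1100*, 1110*
[col 1] -001*, -011*, -100*, -110*, 0-11, 00-1*, 01-0*, 011-, 1-00, 10-1*, 100-, 11-0*
[col 2] -0-1, -1-0
Prime implicants: -0-1, -1-0, 0-11, 011-, 1-00, 100-
PI chart (minterm → PIs covering it):
  1 | -0-1  (sole → essential)
  3 | -0-1,0-11
  4 | -1-0  (sole → essential)
  6 | -1-0,011-
  7 | 0-11,011-
  8 | 1-00,100-
  9 | -0-1,100-
  11 | -0-1  (sole → essential)
  12 | -1-0,1-00
  14 | -1-0  (sole → essential)
Essential prime implicants: -0-1, -1-0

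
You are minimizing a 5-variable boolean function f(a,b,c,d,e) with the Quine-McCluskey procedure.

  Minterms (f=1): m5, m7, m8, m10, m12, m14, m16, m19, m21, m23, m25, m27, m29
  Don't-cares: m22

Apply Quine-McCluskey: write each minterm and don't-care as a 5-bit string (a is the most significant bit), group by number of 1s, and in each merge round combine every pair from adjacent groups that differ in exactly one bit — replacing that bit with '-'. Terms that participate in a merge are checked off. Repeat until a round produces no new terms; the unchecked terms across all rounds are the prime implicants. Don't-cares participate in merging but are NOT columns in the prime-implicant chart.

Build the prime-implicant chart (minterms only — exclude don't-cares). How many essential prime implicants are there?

3

Round 0: 00101✓ 00111✓ 01000✓ 01010✓ 01100✓ 01110✓ 10000 10011✓ 10101✓ 10110✓ 10111✓ 11001✓ 11011✓ 11101✓
Round 1: -0101✓ -0111✓ 001-1✓ 01-00✓ 01-10✓ 010-0✓ 011-0✓ 1-011 1-101 10-11 101-1✓ 1011- 11-01 110-1
Round 2: -01-1 01--0
PIs = {-01-1, 01--0, 1-011, 1-101, 10-11, 10000, 1011-, 11-01, 110-1}
Coverage chart:
  m5: -01-1 ←essential
  m7: -01-1 ←essential
  m8: 01--0 ←essential
  m10: 01--0 ←essential
  m12: 01--0 ←essential
  m14: 01--0 ←essential
  m16: 10000 ←essential
  m19: 1-011,10-11
  m21: -01-1,1-101
  m23: -01-1,10-11,1011-
  m25: 11-01,110-1
  m27: 1-011,110-1
  m29: 1-101,11-01
Essential: -01-1, 01--0, 10000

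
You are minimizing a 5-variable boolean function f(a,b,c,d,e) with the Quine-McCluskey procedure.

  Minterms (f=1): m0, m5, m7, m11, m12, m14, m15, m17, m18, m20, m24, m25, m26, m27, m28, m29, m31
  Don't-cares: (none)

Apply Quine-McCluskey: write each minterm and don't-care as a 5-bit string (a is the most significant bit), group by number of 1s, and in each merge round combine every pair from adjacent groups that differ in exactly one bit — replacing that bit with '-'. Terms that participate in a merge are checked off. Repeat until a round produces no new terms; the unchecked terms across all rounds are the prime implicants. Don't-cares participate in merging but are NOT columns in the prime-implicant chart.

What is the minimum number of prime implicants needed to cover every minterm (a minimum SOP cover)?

size-2^0 implicants → 00000  00101(✓)  00111(✓)  01011(✓)  01100(✓)  01110(✓)  01111(✓)  10001(✓)  10010(✓)  10100(✓)  11000(✓)  11001(✓)  11010(✓)  11011(✓)  11100(✓)  11101(✓)  11111(✓)
size-2^1 implicants → -1011(✓)  -1100  -1111(✓)  0-111  001-1  01-11(✓)  011-0  0111-  1-001  1-010  1-100  11-00(✓)  11-01(✓)  11-11(✓)  110-0(✓)  110-1(✓)  1100-(✓)  1101-(✓)  111-1(✓)  1110-(✓)
size-2^2 implicants → -1-11  11--1  11-0-  110--
Unchecked terms (primes): -1-11, -1100, 0-111, 00000, 001-1, 011-0, 0111-, 1-001, 1-010, 1-100, 11--1, 11-0-, 110--
Minterm coverage:
  m0 ⊆ 00000 [E]
  m5 ⊆ 001-1 [E]
  m7 ⊆ 0-111,001-1
  m11 ⊆ -1-11 [E]
  m12 ⊆ -1100,011-0
  m14 ⊆ 011-0,0111-
  m15 ⊆ -1-11,0-111,0111-
  m17 ⊆ 1-001 [E]
  m18 ⊆ 1-010 [E]
  m20 ⊆ 1-100 [E]
  m24 ⊆ 11-0-,110--
  m25 ⊆ 1-001,11--1,11-0-,110--
  m26 ⊆ 1-010,110--
  m27 ⊆ -1-11,11--1,110--
  m28 ⊆ -1100,1-100,11-0-
  m29 ⊆ 11--1,11-0-
  m31 ⊆ -1-11,11--1
E = {-1-11, 00000, 001-1, 1-001, 1-010, 1-100}
Petrick residual → 011-0, 11-0-
Cover = bde + a'b'c'd'e' + a'b'ce + a'bce' + ac'd'e + ac'de' + acd'e' + abd'  |cover|=8

8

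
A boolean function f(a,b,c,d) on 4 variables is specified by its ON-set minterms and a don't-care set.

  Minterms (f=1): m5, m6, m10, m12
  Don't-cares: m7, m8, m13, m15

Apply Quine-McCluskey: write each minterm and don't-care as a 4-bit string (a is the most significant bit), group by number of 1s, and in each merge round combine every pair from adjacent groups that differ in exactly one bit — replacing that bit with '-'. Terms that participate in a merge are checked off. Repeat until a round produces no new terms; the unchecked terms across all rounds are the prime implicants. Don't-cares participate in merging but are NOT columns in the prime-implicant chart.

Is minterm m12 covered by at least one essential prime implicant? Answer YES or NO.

Round 0: 0101✓ 0110✓ 0111✓ 1000✓ 1010✓ 1100✓ 1101✓ 1111✓
Round 1: -101✓ -111✓ 01-1✓ 011- 1-00 10-0 11-1✓ 110-
Round 2: -1-1
PIs = {-1-1, 011-, 1-00, 10-0, 110-}
Coverage chart:
  m5: -1-1 ←essential
  m6: 011- ←essential
  m10: 10-0 ←essential
  m12: 1-00,110-
Essential: -1-1, 011-, 10-0

NO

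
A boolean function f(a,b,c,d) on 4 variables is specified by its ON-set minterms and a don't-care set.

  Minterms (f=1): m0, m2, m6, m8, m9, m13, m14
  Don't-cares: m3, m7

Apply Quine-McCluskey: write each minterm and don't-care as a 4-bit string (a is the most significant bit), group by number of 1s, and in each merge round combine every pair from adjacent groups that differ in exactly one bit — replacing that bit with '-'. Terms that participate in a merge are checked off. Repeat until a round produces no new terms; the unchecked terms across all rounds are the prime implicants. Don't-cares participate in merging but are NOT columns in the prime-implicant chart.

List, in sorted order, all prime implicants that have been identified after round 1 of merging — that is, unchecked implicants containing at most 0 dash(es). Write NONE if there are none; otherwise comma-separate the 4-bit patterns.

NONE

[col 0] 0000*, 0010*, 0011*, 0110*, 0111*, 1000*, 1001*, 1101*, 1110*
[col 1] -000, -110, 0-10*, 0-11*, 00-0, 001-*, 011-*, 1-01, 100-
[col 2] 0-1-
Prime implicants: -000, -110, 0-1-, 00-0, 1-01, 100-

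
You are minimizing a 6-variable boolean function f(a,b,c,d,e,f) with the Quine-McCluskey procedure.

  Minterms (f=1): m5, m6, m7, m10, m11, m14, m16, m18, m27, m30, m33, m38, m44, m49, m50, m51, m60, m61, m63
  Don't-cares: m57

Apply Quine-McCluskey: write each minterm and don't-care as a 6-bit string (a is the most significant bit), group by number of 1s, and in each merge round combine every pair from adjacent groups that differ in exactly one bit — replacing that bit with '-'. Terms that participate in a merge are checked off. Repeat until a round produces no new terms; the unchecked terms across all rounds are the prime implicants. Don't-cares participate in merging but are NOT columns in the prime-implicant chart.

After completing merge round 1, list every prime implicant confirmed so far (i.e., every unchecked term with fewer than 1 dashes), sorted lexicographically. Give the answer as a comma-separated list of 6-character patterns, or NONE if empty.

Round 0: 000101✓ 000110✓ 000111✓ 001010✓ 001011✓ 001110✓ 010000✓ 010010✓ 011011✓ 011110✓ 100001✓ 100110✓ 101100✓ 110001✓ 110010✓ 110011✓ 111001✓ 111100✓ 111101✓ 111111✓
Round 1: -00110 -10010 0-1011 0-1110 00-110 0001-1 00011- 001-10 00101- 0100-0 1-0001 1-1100 11-001 1100-1 11001- 111-01 1111-1 11110-
PIs = {-00110, -10010, 0-1011, 0-1110, 00-110, 0001-1, 00011-, 001-10, 00101-, 0100-0, 1-0001, 1-1100, 11-001, 1100-1, 11001-, 111-01, 1111-1, 11110-}

NONE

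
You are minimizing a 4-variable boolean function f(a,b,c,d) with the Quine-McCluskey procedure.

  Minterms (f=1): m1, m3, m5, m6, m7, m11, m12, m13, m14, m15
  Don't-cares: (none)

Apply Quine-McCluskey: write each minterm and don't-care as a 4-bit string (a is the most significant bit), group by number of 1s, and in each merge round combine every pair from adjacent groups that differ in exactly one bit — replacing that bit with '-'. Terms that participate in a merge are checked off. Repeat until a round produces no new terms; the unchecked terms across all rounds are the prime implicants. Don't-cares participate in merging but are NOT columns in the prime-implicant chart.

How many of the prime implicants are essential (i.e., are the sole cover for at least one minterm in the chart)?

4

Round 0: 0001✓ 0011✓ 0101✓ 0110✓ 0111✓ 1011✓ 1100✓ 1101✓ 1110✓ 1111✓
Round 1: -011✓ -101✓ -110✓ -111✓ 0-01✓ 0-11✓ 00-1✓ 01-1✓ 011-✓ 1-11✓ 11-0✓ 11-1✓ 110-✓ 111-✓
Round 2: --11 -1-1 -11- 0--1 11--
PIs = {--11, -1-1, -11-, 0--1, 11--}
Coverage chart:
  m1: 0--1 ←essential
  m3: --11,0--1
  m5: -1-1,0--1
  m6: -11- ←essential
  m7: --11,-1-1,-11-,0--1
  m11: --11 ←essential
  m12: 11-- ←essential
  m13: -1-1,11--
  m14: -11-,11--
  m15: --11,-1-1,-11-,11--
Essential: --11, -11-, 0--1, 11--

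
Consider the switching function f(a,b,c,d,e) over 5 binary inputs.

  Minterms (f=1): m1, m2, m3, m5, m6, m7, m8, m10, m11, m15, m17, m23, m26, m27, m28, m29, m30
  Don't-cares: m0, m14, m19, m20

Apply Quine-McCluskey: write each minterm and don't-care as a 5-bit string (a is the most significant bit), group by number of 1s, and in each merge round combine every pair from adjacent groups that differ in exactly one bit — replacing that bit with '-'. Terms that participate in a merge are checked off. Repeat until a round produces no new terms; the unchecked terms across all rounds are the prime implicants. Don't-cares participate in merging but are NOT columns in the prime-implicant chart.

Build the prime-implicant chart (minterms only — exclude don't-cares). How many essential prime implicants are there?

6

Round 0: 00000✓ 00001✓ 00010✓ 00011✓ 00101✓ 00110✓ 00111✓ 01000✓ 01010✓ 01011✓ 01110✓ 01111✓ 10001✓ 10011✓ 10100✓ 10111✓ 11010✓ 11011✓ 11100✓ 11101✓ 11110✓
Round 1: -0001✓ -0011✓ -0111✓ -1010✓ -1011✓ -1110✓ 0-000✓ 0-010✓ 0-011✓ 0-110✓ 0-111✓ 00-01✓ 00-10✓ 00-11✓ 000-0✓ 000-1✓ 0000-✓ 0001-✓ 001-1✓ 0011-✓ 01-10✓ 01-11✓ 010-0✓ 0101-✓ 0111-✓ 1-011✓ 1-100 10-11✓ 100-1✓ 11-10✓ 1101-✓ 111-0 1110-
Round 2: --011 -0-11 -00-1 -1-10 -101- 0--10✓ 0--11✓ 0-0-0 0-01-✓ 0-11-✓ 00--1 00-1-✓ 000-- 01-1-✓
Round 3: 0--1-
PIs = {--011, -0-11, -00-1, -1-10, -101-, 0--1-, 0-0-0, 00--1, 000--, 1-100, 111-0, 1110-}
Coverage chart:
  m1: -00-1,00--1,000--
  m2: 0--1-,0-0-0,000--
  m3: --011,-0-11,-00-1,0--1-,00--1,000--
  m5: 00--1 ←essential
  m6: 0--1- ←essential
  m7: -0-11,0--1-,00--1
  m8: 0-0-0 ←essential
  m10: -1-10,-101-,0--1-,0-0-0
  m11: --011,-101-,0--1-
  m15: 0--1- ←essential
  m17: -00-1 ←essential
  m23: -0-11 ←essential
  m26: -1-10,-101-
  m27: --011,-101-
  m28: 1-100,111-0,1110-
  m29: 1110- ←essential
  m30: -1-10,111-0
Essential: -0-11, -00-1, 0--1-, 0-0-0, 00--1, 1110-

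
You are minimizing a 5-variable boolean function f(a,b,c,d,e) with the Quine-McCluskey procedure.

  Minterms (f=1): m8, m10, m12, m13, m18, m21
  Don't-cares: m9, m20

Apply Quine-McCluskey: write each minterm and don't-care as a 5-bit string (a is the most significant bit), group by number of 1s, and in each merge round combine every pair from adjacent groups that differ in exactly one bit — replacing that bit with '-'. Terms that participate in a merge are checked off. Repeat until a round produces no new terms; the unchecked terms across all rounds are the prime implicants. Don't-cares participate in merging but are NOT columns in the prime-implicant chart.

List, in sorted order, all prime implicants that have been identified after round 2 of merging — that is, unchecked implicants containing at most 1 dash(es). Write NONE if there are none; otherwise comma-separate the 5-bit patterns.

010-0, 10010, 1010-

Round 0: 01000✓ 01001✓ 01010✓ 01100✓ 01101✓ 10010 10100✓ 10101✓
Round 1: 01-00✓ 01-01✓ 010-0 0100-✓ 0110-✓ 1010-
Round 2: 01-0-
PIs = {01-0-, 010-0, 10010, 1010-}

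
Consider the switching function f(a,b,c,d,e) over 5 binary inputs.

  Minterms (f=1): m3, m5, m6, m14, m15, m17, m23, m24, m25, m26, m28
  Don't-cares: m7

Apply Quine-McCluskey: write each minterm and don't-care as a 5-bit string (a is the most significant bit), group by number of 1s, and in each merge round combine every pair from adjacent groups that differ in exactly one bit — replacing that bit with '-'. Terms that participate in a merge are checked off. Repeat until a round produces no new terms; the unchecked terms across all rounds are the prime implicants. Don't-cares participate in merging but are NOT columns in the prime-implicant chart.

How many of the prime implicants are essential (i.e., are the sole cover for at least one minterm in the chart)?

[col 0] 00011*, 00101*, 00110*, 00111*, 01110*, 01111*, 10001*, 10111*, 11000*, 11001*, 11010*, 11100*
[col 1] -0111, 0-110*, 0-111*, 00-11, 001-1, 0011-*, 0111-*, 1-001, 11-00, 110-0, 1100-
[col 2] 0-11-
Prime implicants: -0111, 0-11-, 00-11, 001-1, 1-001, 11-00, 110-0, 1100-
PI chart (minterm → PIs covering it):
  3 | 00-11  (sole → essential)
  5 | 001-1  (sole → essential)
  6 | 0-11-  (sole → essential)
  14 | 0-11-  (sole → essential)
  15 | 0-11-  (sole → essential)
  17 | 1-001  (sole → essential)
  23 | -0111  (sole → essential)
  24 | 11-00,110-0,1100-
  25 | 1-001,1100-
  26 | 110-0  (sole → essential)
  28 | 11-00  (sole → essential)
Essential prime implicants: -0111, 0-11-, 00-11, 001-1, 1-001, 11-00, 110-0

7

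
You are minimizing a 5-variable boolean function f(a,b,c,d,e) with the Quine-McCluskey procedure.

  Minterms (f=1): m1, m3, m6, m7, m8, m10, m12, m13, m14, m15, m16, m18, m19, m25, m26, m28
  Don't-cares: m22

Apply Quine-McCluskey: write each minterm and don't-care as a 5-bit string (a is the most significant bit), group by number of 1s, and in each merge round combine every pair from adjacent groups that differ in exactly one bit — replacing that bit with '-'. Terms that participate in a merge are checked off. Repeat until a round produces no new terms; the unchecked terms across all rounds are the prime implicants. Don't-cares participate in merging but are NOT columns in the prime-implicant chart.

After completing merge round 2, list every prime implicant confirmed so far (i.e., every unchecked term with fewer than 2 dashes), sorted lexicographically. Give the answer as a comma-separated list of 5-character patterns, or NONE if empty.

-0011, -0110, -1010, -1100, 00-11, 000-1, 1-010, 10-10, 100-0, 1001-, 11001

size-2^0 implicants → 00001(✓)  00011(✓)  00110(✓)  00111(✓)  01000(✓)  01010(✓)  01100(✓)  01101(✓)  01110(✓)  01111(✓)  10000(✓)  10010(✓)  10011(✓)  10110(✓)  11001  11010(✓)  11100(✓)
size-2^1 implicants → -0011  -0110  -1010  -1100  0-110(✓)  0-111(✓)  00-11  000-1  0011-(✓)  01-00(✓)  01-10(✓)  010-0(✓)  011-0(✓)  011-1(✓)  0110-(✓)  0111-(✓)  1-010  10-10  100-0  1001-
size-2^2 implicants → 0-11-  01--0  011--
Unchecked terms (primes): -0011, -0110, -1010, -1100, 0-11-, 00-11, 000-1, 01--0, 011--, 1-010, 10-10, 100-0, 1001-, 11001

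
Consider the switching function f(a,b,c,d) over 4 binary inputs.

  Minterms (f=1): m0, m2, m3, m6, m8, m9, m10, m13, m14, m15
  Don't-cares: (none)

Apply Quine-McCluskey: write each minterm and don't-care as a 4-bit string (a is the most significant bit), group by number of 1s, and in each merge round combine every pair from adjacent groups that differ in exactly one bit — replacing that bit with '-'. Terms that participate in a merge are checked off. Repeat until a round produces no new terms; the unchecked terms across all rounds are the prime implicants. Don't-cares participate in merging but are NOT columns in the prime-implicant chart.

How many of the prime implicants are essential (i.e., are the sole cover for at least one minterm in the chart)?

3

size-2^0 implicants → 0000(✓)  0010(✓)  0011(✓)  0110(✓)  1000(✓)  1001(✓)  1010(✓)  1101(✓)  1110(✓)  1111(✓)
size-2^1 implicants → -000(✓)  -010(✓)  -110(✓)  0-10(✓)  00-0(✓)  001-  1-01  1-10(✓)  10-0(✓)  100-  11-1  111-
size-2^2 implicants → --10  -0-0
Unchecked terms (primes): --10, -0-0, 001-, 1-01, 100-, 11-1, 111-
Minterm coverage:
  m0 ⊆ -0-0 [E]
  m2 ⊆ --10,-0-0,001-
  m3 ⊆ 001- [E]
  m6 ⊆ --10 [E]
  m8 ⊆ -0-0,100-
  m9 ⊆ 1-01,100-
  m10 ⊆ --10,-0-0
  m13 ⊆ 1-01,11-1
  m14 ⊆ --10,111-
  m15 ⊆ 11-1,111-
E = {--10, -0-0, 001-}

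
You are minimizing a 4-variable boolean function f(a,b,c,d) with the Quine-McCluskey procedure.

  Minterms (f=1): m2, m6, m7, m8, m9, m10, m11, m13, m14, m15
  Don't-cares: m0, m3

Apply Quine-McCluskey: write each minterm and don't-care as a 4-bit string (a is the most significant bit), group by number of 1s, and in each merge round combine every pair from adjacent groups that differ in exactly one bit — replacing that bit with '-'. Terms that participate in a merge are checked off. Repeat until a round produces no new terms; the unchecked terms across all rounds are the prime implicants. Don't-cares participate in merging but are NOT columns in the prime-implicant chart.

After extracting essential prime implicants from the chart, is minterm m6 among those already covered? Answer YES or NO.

YES

Round 0: 0000✓ 0010✓ 0011✓ 0110✓ 0111✓ 1000✓ 1001✓ 1010✓ 1011✓ 1101✓ 1110✓ 1111✓
Round 1: -000✓ -010✓ -011✓ -110✓ -111✓ 0-10✓ 0-11✓ 00-0✓ 001-✓ 011-✓ 1-01✓ 1-10✓ 1-11✓ 10-0✓ 10-1✓ 100-✓ 101-✓ 11-1✓ 111-✓
Round 2: --10✓ --11✓ -0-0 -01-✓ -11-✓ 0-1-✓ 1--1 1-1-✓ 10--
Round 3: --1-
PIs = {--1-, -0-0, 1--1, 10--}
Coverage chart:
  m2: --1-,-0-0
  m6: --1- ←essential
  m7: --1- ←essential
  m8: -0-0,10--
  m9: 1--1,10--
  m10: --1-,-0-0,10--
  m11: --1-,1--1,10--
  m13: 1--1 ←essential
  m14: --1- ←essential
  m15: --1-,1--1
Essential: --1-, 1--1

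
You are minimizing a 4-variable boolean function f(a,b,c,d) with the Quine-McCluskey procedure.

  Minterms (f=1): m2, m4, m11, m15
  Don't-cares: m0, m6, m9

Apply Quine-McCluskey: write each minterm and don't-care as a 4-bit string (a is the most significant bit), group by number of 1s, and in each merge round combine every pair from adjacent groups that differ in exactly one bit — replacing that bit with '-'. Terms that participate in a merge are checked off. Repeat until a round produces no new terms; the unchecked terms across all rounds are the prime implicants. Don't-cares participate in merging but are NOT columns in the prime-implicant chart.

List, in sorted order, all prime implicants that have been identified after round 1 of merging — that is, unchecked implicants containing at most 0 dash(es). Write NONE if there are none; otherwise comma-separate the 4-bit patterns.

[col 0] 0000*, 0010*, 0100*, 0110*, 1001*, 1011*, 1111*
[col 1] 0-00*, 0-10*, 00-0*, 01-0*, 1-11, 10-1
[col 2] 0--0
Prime implicants: 0--0, 1-11, 10-1

NONE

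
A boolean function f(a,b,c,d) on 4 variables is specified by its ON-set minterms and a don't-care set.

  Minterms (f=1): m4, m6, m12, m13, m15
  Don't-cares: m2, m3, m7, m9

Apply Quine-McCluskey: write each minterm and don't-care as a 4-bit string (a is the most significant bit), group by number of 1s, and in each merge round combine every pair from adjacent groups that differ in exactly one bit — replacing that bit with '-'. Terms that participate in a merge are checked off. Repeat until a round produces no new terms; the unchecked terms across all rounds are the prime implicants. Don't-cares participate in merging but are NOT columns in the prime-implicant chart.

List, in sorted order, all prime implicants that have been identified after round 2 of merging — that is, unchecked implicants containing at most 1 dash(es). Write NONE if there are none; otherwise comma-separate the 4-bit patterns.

-100, -111, 01-0, 1-01, 11-1, 110-

Round 0: 0010✓ 0011✓ 0100✓ 0110✓ 0111✓ 1001✓ 1100✓ 1101✓ 1111✓
Round 1: -100 -111 0-10✓ 0-11✓ 001-✓ 01-0 011-✓ 1-01 11-1 110-
Round 2: 0-1-
PIs = {-100, -111, 0-1-, 01-0, 1-01, 11-1, 110-}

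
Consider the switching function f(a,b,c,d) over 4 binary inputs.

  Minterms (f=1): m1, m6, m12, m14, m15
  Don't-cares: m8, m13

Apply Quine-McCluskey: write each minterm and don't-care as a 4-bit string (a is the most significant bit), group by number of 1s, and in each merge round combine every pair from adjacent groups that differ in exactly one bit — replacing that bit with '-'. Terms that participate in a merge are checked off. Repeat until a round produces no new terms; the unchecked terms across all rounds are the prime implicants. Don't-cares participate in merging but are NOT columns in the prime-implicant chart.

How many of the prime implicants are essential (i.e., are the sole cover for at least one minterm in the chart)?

Round 0: 0001 0110✓ 1000✓ 1100✓ 1101✓ 1110✓ 1111✓
Round 1: -110 1-00 11-0✓ 11-1✓ 110-✓ 111-✓
Round 2: 11--
PIs = {-110, 0001, 1-00, 11--}
Coverage chart:
  m1: 0001 ←essential
  m6: -110 ←essential
  m12: 1-00,11--
  m14: -110,11--
  m15: 11-- ←essential
Essential: -110, 0001, 11--

3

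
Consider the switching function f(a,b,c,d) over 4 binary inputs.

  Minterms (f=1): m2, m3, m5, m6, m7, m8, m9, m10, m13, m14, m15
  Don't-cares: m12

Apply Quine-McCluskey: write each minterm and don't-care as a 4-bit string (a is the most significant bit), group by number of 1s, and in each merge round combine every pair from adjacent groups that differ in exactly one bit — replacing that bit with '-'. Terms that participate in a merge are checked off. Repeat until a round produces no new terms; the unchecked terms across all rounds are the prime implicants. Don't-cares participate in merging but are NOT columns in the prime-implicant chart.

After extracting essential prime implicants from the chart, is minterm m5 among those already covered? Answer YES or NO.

size-2^0 implicants → 0010(✓)  0011(✓)  0101(✓)  0110(✓)  0111(✓)  1000(✓)  1001(✓)  1010(✓)  1100(✓)  1101(✓)  1110(✓)  1111(✓)
size-2^1 implicants → -010(✓)  -101(✓)  -110(✓)  -111(✓)  0-10(✓)  0-11(✓)  001-(✓)  01-1(✓)  011-(✓)  1-00(✓)  1-01(✓)  1-10(✓)  10-0(✓)  100-(✓)  11-0(✓)  11-1(✓)  110-(✓)  111-(✓)
size-2^2 implicants → --10  -1-1  -11-  0-1-  1--0  1-0-  11--
Unchecked terms (primes): --10, -1-1, -11-, 0-1-, 1--0, 1-0-, 11--
Minterm coverage:
  m2 ⊆ --10,0-1-
  m3 ⊆ 0-1- [E]
  m5 ⊆ -1-1 [E]
  m6 ⊆ --10,-11-,0-1-
  m7 ⊆ -1-1,-11-,0-1-
  m8 ⊆ 1--0,1-0-
  m9 ⊆ 1-0- [E]
  m10 ⊆ --10,1--0
  m13 ⊆ -1-1,1-0-,11--
  m14 ⊆ --10,-11-,1--0,11--
  m15 ⊆ -1-1,-11-,11--
E = {-1-1, 0-1-, 1-0-}

YES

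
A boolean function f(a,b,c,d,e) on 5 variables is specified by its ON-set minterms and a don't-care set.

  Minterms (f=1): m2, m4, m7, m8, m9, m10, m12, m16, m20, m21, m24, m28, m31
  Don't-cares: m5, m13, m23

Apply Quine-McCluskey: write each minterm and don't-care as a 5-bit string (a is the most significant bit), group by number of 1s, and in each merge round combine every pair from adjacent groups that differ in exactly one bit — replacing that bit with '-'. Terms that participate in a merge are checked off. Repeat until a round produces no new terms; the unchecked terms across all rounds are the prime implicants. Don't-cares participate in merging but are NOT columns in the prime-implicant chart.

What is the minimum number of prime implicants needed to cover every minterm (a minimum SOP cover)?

size-2^0 implicants → 00010(✓)  00100(✓)  00101(✓)  00111(✓)  01000(✓)  01001(✓)  01010(✓)  01100(✓)  01101(✓)  10000(✓)  10100(✓)  10101(✓)  10111(✓)  11000(✓)  11100(✓)  11111(✓)
size-2^1 implicants → -0100(✓)  -0101(✓)  -0111(✓)  -1000(✓)  -1100(✓)  0-010  0-100(✓)  0-101(✓)  001-1(✓)  0010-(✓)  01-00(✓)  01-01(✓)  010-0  0100-(✓)  0110-(✓)  1-000(✓)  1-100(✓)  1-111  10-00(✓)  101-1(✓)  1010-(✓)  11-00(✓)
size-2^2 implicants → --100  -01-1  -010-  -1-00  0-10-  01-0-  1--00
Unchecked terms (primes): --100, -01-1, -010-, -1-00, 0-010, 0-10-, 01-0-, 010-0, 1--00, 1-111
Minterm coverage:
  m2 ⊆ 0-010 [E]
  m4 ⊆ --100,-010-,0-10-
  m7 ⊆ -01-1 [E]
  m8 ⊆ -1-00,01-0-,010-0
  m9 ⊆ 01-0- [E]
  m10 ⊆ 0-010,010-0
  m12 ⊆ --100,-1-00,0-10-,01-0-
  m16 ⊆ 1--00 [E]
  m20 ⊆ --100,-010-,1--00
  m21 ⊆ -01-1,-010-
  m24 ⊆ -1-00,1--00
  m28 ⊆ --100,-1-00,1--00
  m31 ⊆ 1-111 [E]
E = {-01-1, 0-010, 01-0-, 1--00, 1-111}
Petrick residual → --100
Cover = cd'e' + b'ce + a'c'de' + a'bd' + ad'e' + acde  |cover|=6

6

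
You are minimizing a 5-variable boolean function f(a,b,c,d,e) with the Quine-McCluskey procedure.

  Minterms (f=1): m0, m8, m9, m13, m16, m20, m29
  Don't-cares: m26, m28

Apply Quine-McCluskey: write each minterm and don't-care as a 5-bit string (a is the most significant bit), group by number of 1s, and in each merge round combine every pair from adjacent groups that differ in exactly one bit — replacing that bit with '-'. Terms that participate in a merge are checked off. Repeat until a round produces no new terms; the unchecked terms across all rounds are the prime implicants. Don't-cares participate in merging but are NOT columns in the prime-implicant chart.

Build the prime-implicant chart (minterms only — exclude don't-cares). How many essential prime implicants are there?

0

size-2^0 implicants → 00000(✓)  01000(✓)  01001(✓)  01101(✓)  10000(✓)  10100(✓)  11010  11100(✓)  11101(✓)
size-2^1 implicants → -0000  -1101  0-000  01-01  0100-  1-100  10-00  1110-
Unchecked terms (primes): -0000, -1101, 0-000, 01-01, 0100-, 1-100, 10-00, 11010, 1110-
Minterm coverage:
  m0 ⊆ -0000,0-000
  m8 ⊆ 0-000,0100-
  m9 ⊆ 01-01,0100-
  m13 ⊆ -1101,01-01
  m16 ⊆ -0000,10-00
  m20 ⊆ 1-100,10-00
  m29 ⊆ -1101,1110-
(no essential prime implicants)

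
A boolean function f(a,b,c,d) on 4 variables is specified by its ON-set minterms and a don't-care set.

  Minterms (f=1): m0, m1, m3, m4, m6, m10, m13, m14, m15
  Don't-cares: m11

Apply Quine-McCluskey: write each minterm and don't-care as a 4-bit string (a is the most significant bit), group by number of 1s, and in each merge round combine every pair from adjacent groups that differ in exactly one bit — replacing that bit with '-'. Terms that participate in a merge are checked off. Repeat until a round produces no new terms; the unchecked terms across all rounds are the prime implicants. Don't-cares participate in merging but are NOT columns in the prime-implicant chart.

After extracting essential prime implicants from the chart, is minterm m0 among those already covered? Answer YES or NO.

NO

Round 0: 0000✓ 0001✓ 0011✓ 0100✓ 0110✓ 1010✓ 1011✓ 1101✓ 1110✓ 1111✓
Round 1: -011 -110 0-00 00-1 000- 01-0 1-10✓ 1-11✓ 101-✓ 11-1 111-✓
Round 2: 1-1-
PIs = {-011, -110, 0-00, 00-1, 000-, 01-0, 1-1-, 11-1}
Coverage chart:
  m0: 0-00,000-
  m1: 00-1,000-
  m3: -011,00-1
  m4: 0-00,01-0
  m6: -110,01-0
  m10: 1-1- ←essential
  m13: 11-1 ←essential
  m14: -110,1-1-
  m15: 1-1-,11-1
Essential: 1-1-, 11-1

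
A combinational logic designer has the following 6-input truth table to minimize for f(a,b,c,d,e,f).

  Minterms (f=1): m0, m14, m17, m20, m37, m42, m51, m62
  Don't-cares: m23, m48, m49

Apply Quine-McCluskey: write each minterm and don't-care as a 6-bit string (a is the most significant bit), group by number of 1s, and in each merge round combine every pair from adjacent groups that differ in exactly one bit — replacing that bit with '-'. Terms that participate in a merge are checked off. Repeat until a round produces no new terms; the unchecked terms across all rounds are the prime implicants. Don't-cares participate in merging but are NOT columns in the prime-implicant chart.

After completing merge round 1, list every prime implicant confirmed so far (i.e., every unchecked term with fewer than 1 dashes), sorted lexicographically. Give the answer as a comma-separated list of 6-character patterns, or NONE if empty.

000000, 001110, 010100, 010111, 100101, 101010, 111110

size-2^0 implicants → 000000  001110  010001(✓)  010100  010111  100101  101010  110000(✓)  110001(✓)  110011(✓)  111110
size-2^1 implicants → -10001  1100-1  11000-
Unchecked terms (primes): -10001, 000000, 001110, 010100, 010111, 100101, 101010, 1100-1, 11000-, 111110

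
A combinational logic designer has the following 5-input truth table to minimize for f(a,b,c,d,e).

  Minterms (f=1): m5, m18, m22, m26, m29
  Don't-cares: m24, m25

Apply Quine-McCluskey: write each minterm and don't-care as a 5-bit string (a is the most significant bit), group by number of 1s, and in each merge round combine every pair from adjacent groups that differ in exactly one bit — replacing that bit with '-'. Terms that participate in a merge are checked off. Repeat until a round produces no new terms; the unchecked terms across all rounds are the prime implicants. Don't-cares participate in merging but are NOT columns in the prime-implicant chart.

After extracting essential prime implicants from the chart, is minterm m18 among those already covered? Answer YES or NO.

[col 0] 00101, 10010*, 10110*, 11000*, 11001*, 11010*, 11101*
[col 1] 1-010, 10-10, 11-01, 110-0, 1100-
Prime implicants: 00101, 1-010, 10-10, 11-01, 110-0, 1100-
PI chart (minterm → PIs covering it):
  5 | 00101  (sole → essential)
  18 | 1-010,10-10
  22 | 10-10  (sole → essential)
  26 | 1-010,110-0
  29 | 11-01  (sole → essential)
Essential prime implicants: 00101, 10-10, 11-01

YES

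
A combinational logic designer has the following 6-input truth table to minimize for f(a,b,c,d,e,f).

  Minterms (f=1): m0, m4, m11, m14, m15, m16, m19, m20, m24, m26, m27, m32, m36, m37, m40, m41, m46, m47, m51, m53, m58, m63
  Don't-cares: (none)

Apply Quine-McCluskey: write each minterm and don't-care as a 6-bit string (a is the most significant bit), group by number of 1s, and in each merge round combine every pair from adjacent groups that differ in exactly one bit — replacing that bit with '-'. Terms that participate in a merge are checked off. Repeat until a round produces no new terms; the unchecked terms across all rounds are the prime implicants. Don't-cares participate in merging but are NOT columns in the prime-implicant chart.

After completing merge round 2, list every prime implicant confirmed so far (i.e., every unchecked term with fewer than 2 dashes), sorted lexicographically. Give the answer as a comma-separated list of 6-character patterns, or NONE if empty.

Round 0: 000000✓ 000100✓ 001011✓ 001110✓ 001111✓ 010000✓ 010011✓ 010100✓ 011000✓ 011010✓ 011011✓ 100000✓ 100100✓ 100101✓ 101000✓ 101001✓ 101110✓ 101111✓ 110011✓ 110101✓ 111010✓ 111111✓
Round 1: -00000✓ -00100✓ -01110✓ -01111✓ -10011 -11010 0-0000✓ 0-0100✓ 0-1011 000-00✓ 001-11 00111-✓ 01-000 01-011 010-00✓ 0110-0 01101- 1-0101 1-1111 10-000 100-00✓ 10010- 10100- 10111-✓
Round 2: -00-00 -0111- 0-0-00
PIs = {-00-00, -0111-, -10011, -11010, 0-0-00, 0-1011, 001-11, 01-000, 01-011, 0110-0, 01101-, 1-0101, 1-1111, 10-000, 10010-, 10100-}

-10011, -11010, 0-1011, 001-11, 01-000, 01-011, 0110-0, 01101-, 1-0101, 1-1111, 10-000, 10010-, 10100-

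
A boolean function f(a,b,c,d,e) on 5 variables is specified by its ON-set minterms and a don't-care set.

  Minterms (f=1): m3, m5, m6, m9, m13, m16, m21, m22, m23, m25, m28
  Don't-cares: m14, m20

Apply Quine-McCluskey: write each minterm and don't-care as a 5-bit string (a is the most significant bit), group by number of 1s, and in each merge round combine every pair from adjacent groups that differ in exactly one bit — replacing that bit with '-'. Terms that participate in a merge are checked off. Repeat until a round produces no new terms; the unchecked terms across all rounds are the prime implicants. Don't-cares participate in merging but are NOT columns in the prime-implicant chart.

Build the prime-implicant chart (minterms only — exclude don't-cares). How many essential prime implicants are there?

5

[col 0] 00011, 00101*, 00110*, 01001*, 01101*, 01110*, 10000*, 10100*, 10101*, 10110*, 10111*, 11001*, 11100*
[col 1] -0101, -0110, -1001, 0-101, 0-110, 01-01, 1-100, 10-00, 101-0*, 101-1*, 1010-*, 1011-*
[col 2] 101--
Prime implicants: -0101, -0110, -1001, 0-101, 0-110, 00011, 01-01, 1-100, 10-00, 101--
PI chart (minterm → PIs covering it):
  3 | 00011  (sole → essential)
  5 | -0101,0-101
  6 | -0110,0-110
  9 | -1001,01-01
  13 | 0-101,01-01
  16 | 10-00  (sole → essential)
  21 | -0101,101--
  22 | -0110,101--
  23 | 101--  (sole → essential)
  25 | -1001  (sole → essential)
  28 | 1-100  (sole → essential)
Essential prime implicants: -1001, 00011, 1-100, 10-00, 101--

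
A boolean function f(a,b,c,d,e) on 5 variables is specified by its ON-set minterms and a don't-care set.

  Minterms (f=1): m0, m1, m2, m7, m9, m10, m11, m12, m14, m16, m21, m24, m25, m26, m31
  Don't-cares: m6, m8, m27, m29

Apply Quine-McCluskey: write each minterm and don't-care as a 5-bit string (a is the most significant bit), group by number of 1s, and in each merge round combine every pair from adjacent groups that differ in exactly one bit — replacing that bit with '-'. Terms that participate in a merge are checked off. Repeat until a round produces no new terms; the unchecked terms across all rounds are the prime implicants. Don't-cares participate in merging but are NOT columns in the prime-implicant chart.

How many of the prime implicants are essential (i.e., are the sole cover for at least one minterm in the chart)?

size-2^0 implicants → 00000(✓)  00001(✓)  00010(✓)  00110(✓)  00111(✓)  01000(✓)  01001(✓)  01010(✓)  01011(✓)  01100(✓)  01110(✓)  10000(✓)  10101(✓)  11000(✓)  11001(✓)  11010(✓)  11011(✓)  11101(✓)  11111(✓)
size-2^1 implicants → -0000(✓)  -1000(✓)  -1001(✓)  -1010(✓)  -1011(✓)  0-000(✓)  0-001(✓)  0-010(✓)  0-110(✓)  00-10(✓)  000-0(✓)  0000-(✓)  0011-  01-00(✓)  01-10(✓)  010-0(✓)  010-1(✓)  0100-(✓)  0101-(✓)  011-0(✓)  1-000(✓)  1-101  11-01(✓)  11-11(✓)  110-0(✓)  110-1(✓)  1100-(✓)  1101-(✓)  111-1(✓)
size-2^2 implicants → --000  -10-0(✓)  -10-1(✓)  -100-(✓)  -101-(✓)  0--10  0-0-0  0-00-  01--0  010--(✓)  11--1  110--(✓)
size-2^3 implicants → -10--
Unchecked terms (primes): --000, -10--, 0--10, 0-0-0, 0-00-, 0011-, 01--0, 1-101, 11--1
Minterm coverage:
  m0 ⊆ --000,0-0-0,0-00-
  m1 ⊆ 0-00- [E]
  m2 ⊆ 0--10,0-0-0
  m7 ⊆ 0011- [E]
  m9 ⊆ -10--,0-00-
  m10 ⊆ -10--,0--10,0-0-0,01--0
  m11 ⊆ -10-- [E]
  m12 ⊆ 01--0 [E]
  m14 ⊆ 0--10,01--0
  m16 ⊆ --000 [E]
  m21 ⊆ 1-101 [E]
  m24 ⊆ --000,-10--
  m25 ⊆ -10--,11--1
  m26 ⊆ -10-- [E]
  m31 ⊆ 11--1 [E]
E = {--000, -10--, 0-00-, 0011-, 01--0, 1-101, 11--1}

7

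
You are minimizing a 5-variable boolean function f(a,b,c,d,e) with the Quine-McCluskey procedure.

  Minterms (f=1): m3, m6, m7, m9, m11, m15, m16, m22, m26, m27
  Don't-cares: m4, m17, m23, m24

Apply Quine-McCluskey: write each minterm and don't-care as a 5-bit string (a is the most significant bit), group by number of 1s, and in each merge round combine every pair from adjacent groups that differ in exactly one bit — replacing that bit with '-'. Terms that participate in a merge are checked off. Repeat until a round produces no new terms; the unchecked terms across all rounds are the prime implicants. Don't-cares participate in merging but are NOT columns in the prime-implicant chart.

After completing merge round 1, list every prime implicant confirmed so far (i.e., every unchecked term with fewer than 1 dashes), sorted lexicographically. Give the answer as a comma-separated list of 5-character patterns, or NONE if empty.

NONE

size-2^0 implicants → 00011(✓)  00100(✓)  00110(✓)  00111(✓)  01001(✓)  01011(✓)  01111(✓)  10000(✓)  10001(✓)  10110(✓)  10111(✓)  11000(✓)  11010(✓)  11011(✓)
size-2^1 implicants → -0110(✓)  -0111(✓)  -1011  0-011(✓)  0-111(✓)  00-11(✓)  001-0  0011-(✓)  01-11(✓)  010-1  1-000  1000-  1011-(✓)  110-0  1101-
size-2^2 implicants → -011-  0--11
Unchecked terms (primes): -011-, -1011, 0--11, 001-0, 010-1, 1-000, 1000-, 110-0, 1101-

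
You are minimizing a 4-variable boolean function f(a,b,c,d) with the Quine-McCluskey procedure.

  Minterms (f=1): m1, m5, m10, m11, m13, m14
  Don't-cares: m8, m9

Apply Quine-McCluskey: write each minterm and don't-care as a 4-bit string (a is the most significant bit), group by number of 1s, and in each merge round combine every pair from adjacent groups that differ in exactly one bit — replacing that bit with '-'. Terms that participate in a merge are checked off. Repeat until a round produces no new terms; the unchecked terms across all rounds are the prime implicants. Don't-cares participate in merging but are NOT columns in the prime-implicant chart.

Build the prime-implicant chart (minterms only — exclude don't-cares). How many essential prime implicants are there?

3

Round 0: 0001✓ 0101✓ 1000✓ 1001✓ 1010✓ 1011✓ 1101✓ 1110✓
Round 1: -001✓ -101✓ 0-01✓ 1-01✓ 1-10 10-0✓ 10-1✓ 100-✓ 101-✓
Round 2: --01 10--
PIs = {--01, 1-10, 10--}
Coverage chart:
  m1: --01 ←essential
  m5: --01 ←essential
  m10: 1-10,10--
  m11: 10-- ←essential
  m13: --01 ←essential
  m14: 1-10 ←essential
Essential: --01, 1-10, 10--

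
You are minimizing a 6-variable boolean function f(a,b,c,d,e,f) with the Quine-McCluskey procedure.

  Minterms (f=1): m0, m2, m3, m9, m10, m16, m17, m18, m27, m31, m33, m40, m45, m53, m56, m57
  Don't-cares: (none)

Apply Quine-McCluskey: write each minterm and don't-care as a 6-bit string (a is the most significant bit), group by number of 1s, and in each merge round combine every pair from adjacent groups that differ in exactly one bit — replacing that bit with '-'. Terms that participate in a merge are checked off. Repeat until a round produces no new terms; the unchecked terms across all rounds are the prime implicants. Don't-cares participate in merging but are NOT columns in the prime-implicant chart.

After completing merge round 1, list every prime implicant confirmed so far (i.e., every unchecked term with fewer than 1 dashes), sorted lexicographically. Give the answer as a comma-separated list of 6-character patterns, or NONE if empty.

001001, 100001, 101101, 110101

[col 0] 000000*, 000010*, 000011*, 001001, 001010*, 010000*, 010001*, 010010*, 011011*, 011111*, 100001, 101000*, 101101, 110101, 111000*, 111001*
[col 1] 0-0000*, 0-0010*, 00-010, 0000-0*, 00001-, 0100-0*, 01000-, 011-11, 1-1000, 11100-
[col 2] 0-00-0
Prime implicants: 0-00-0, 00-010, 00001-, 001001, 01000-, 011-11, 1-1000, 100001, 101101, 110101, 11100-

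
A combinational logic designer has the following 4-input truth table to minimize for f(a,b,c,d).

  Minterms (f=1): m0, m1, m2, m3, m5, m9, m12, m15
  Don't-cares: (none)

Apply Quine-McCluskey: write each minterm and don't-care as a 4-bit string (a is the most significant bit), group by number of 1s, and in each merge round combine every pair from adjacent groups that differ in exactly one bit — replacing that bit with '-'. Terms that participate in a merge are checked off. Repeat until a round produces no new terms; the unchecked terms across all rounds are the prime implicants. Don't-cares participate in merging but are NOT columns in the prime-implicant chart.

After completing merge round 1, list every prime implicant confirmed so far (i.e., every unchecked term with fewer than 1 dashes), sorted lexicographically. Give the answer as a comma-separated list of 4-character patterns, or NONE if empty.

1100, 1111

size-2^0 implicants → 0000(✓)  0001(✓)  0010(✓)  0011(✓)  0101(✓)  1001(✓)  1100  1111
size-2^1 implicants → -001  0-01  00-0(✓)  00-1(✓)  000-(✓)  001-(✓)
size-2^2 implicants → 00--
Unchecked terms (primes): -001, 0-01, 00--, 1100, 1111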